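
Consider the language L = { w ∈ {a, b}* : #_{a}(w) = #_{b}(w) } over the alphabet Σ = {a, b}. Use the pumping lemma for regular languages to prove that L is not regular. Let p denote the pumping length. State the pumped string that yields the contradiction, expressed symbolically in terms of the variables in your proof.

Suppose for contradiction that L is regular, and let p be the pumping length.
Choose w = a^p b^p ∈ L with |w| = 2p ≥ p.
Write w = xyz as guaranteed by the lemma, with |xy| ≤ p and |y| ≥ 1.
The first p characters of w are a's, so xy (and hence y) consists only of a's. Write y = a^k, 1 ≤ k ≤ p.
Pump with i = 2: xy^2z = a^{p+k} b^p has p+k occurrences of a but only p of b. Since k ≥ 1 the counts differ, so xy^2z ∉ L.
This is a contradiction; hence L is not regular.

a^{p+k} b^p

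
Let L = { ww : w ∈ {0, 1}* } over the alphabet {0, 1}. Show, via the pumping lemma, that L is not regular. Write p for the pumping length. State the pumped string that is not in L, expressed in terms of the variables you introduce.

0^{p+k} 1^p 0^p 1^p

Assume L is regular; let p be its pumping constant.
Take w = 0^p 1^p 0^p 1^p = uu where u = 0^p1^p; then w ∈ L and |w| = 4p ≥ p.
By the pumping lemma, w = xyz with |xy| ≤ p and |y| ≥ 1.
Because |xy| ≤ p and w begins with p copies of 0, we have y = 0^k with 1 ≤ k ≤ p.
Pump with i = 2: xy^2z = 0^{p+k} 1^p 0^p 1^p, of length 4p+k. Suppose this equals vv. The string starts with 0 and ends with 1, so v does too; thus the boundary between the two copies of v is a 1→0 transition. There is exactly one such transition, at position 2p+k, so |v| = 2p+k and |vv| = 4p+2k ≠ 4p+k since k ≥ 1. So xy^2z ∉ L.
Contradiction. Therefore L is not regular.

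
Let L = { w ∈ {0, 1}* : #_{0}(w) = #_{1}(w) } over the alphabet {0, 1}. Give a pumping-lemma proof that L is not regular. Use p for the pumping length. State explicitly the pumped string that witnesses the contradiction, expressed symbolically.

Toward a contradiction, assume L is regular with pumping length p.
Choose w = 0^p 1^p ∈ L with |w| = 2p ≥ p.
Write w = xyz as guaranteed by the lemma, with |xy| ≤ p and |y| ≥ 1.
The first p characters of w are 0's, so xy (and hence y) consists only of 0's. Write y = 0^k, 1 ≤ k ≤ p.
Pump with i = 2: xy^2z = 0^{p+k} 1^p has p+k occurrences of 0 but only p of 1. Since k ≥ 1 the counts differ, so xy^2z ∉ L.
This is a contradiction; hence L is not regular.

0^{p+k} 1^p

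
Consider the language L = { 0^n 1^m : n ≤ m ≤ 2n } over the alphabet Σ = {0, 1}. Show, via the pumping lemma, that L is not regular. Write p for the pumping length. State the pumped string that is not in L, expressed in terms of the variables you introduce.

Suppose for contradiction that L is regular, and let p be the pumping length.
Take w = 0^p 1^p ∈ L (since p ≤ p ≤ 2p), with |w| = 2p ≥ p.
The pumping lemma gives a decomposition w = xyz where |xy| ≤ p and |y| > 0.
The first p characters of w are 0's, so xy (and hence y) consists only of 0's. Write y = 0^k, 1 ≤ k ≤ p.
Pump with i = 2: xy^2z = 0^{p+k} 1^p. Now n = p+k > p = m, so the condition n ≤ m fails. Thus xy^2z ∉ L.
Contradiction. Therefore L is not regular.

0^{p+k} 1^p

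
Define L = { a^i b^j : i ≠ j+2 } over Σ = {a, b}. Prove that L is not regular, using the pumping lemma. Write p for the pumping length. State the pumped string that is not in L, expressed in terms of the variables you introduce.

Assume L is regular. Let p be the pumping length given by the pumping lemma.
Choose w = a^p b^{p+p!-2}. Since p ≠ (p+p!-2)+2 = p+p!, w ∈ L; and |w| ≥ p.
Write w = xyz as guaranteed by the lemma, with |xy| ≤ p and |y| > 0.
Since the first p symbols of w are all a's and |xy| ≤ p, y lies entirely in the leading a-block: y = a^k for some k with 1 ≤ k ≤ p.
Since 1 ≤ k ≤ p, k divides p!; set t = 1 + p!/k. Then xy^t z has p + (p!/k)·k = p + p! copies of a. Now the a-count is p+p! and (b-count)+2 = (p+p!-2)+2 = p+p!, so i ≠ j+2 fails. So xy^t z = a^{p+p!} b^{p+p!-2} ∉ L.
This is a contradiction; hence L is not regular.

a^{p+p!} b^{p+p!-2}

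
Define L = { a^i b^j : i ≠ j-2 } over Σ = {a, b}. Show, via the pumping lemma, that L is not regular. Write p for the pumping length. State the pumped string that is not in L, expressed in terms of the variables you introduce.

Toward a contradiction, assume L is regular with pumping length p.
Choose w = a^p b^{p+p!+2}. Since p ≠ (p+p!+2)-2 = p+p!, w ∈ L; and |w| ≥ p.
By the pumping lemma, w = xyz with |xy| ≤ p and |y| > 0.
Because |xy| ≤ p and w begins with p copies of a, we have y = a^k with 1 ≤ k ≤ p.
Since 1 ≤ k ≤ p, k divides p!; set t = 1 + p!/k. Then xy^t z has p + (p!/k)·k = p + p! copies of a. Now the a-count is p+p! and (b-count)-2 = (p+p!+2)-2 = p+p!, so i ≠ j-2 fails. So xy^t z = a^{p+p!} b^{p+p!+2} ∉ L.
Contradiction. Therefore L is not regular.

a^{p+p!} b^{p+p!+2}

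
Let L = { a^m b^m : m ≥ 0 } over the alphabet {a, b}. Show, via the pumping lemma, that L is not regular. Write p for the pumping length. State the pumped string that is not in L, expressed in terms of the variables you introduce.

a^{p+k} b^p

Assume L is regular. Let p be the pumping length given by the pumping lemma.
Choose w = a^p b^p, which is in L with |w| = 2p ≥ p.
By the pumping lemma, w = xyz with |xy| ≤ p and y is nonempty.
Since the first p symbols of w are all a's and |xy| ≤ p, y lies entirely in the leading a-block: y = a^k for some k with 1 ≤ k ≤ p.
Pump with i = 2: xy^2z = a^{p+k} b^p. For this to lie in L we would need p = p+k, which forces k = 0. But k ≥ 1, so xy^2z ∉ L.
This contradicts the pumping lemma, so L is not regular.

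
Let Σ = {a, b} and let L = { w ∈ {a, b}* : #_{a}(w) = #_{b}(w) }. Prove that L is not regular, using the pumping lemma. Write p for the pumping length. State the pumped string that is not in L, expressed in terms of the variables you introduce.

a^{p+k} b^p

Suppose for contradiction that L is regular, and let p be the pumping length.
Choose w = a^p b^p ∈ L with |w| = 2p ≥ p.
By the pumping lemma, w = xyz with |xy| ≤ p and |y| > 0.
The first p characters of w are a's, so xy (and hence y) consists only of a's. Write y = a^k, 1 ≤ k ≤ p.
Pump with i = 2: xy^2z = a^{p+k} b^p has p+k occurrences of a but only p of b. Since k ≥ 1 the counts differ, so xy^2z ∉ L.
This is a contradiction; hence L is not regular.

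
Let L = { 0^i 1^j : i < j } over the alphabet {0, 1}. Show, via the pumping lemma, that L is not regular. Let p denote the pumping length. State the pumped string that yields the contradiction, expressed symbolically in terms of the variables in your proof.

Assume L is regular; let p be its pumping constant.
Choose w = 0^p 1^{p+1} ∈ L, with |w| = 2p+1 ≥ p.
By the pumping lemma, w = xyz with |xy| ≤ p and |y| ≥ 1.
Because |xy| ≤ p and w begins with p copies of 0, we have y = 0^k with 1 ≤ k ≤ p.
Consider xy^2z = 0^{p+k} 1^{p+1}. Since k ≥ 1, the 0-count p+k is at least p+1, so i < j fails; thus xy^2z ∉ L.
This is a contradiction; hence L is not regular.

0^{p+k} 1^{p+1}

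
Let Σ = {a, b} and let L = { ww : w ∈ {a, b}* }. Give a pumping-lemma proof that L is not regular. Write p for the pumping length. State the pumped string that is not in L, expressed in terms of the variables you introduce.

a^{p+k} b^p a^p b^p

Suppose for contradiction that L is regular, and let p be the pumping length.
Take w = a^p b^p a^p b^p = uu where u = a^pb^p; then w ∈ L and |w| = 4p ≥ p.
The pumping lemma gives a decomposition w = xyz where |xy| ≤ p and y is nonempty.
Because |xy| ≤ p and w begins with p copies of a, we have y = a^k with 1 ≤ k ≤ p.
Pump with i = 2: xy^2z = a^{p+k} b^p a^p b^p, of length 4p+k. Suppose this equals vv. The string starts with a and ends with b, so v does too; thus the boundary between the two copies of v is a b→a transition. There is exactly one such transition, at position 2p+k, so |v| = 2p+k and |vv| = 4p+2k ≠ 4p+k since k ≥ 1. So xy^2z ∉ L.
Contradiction. Therefore L is not regular.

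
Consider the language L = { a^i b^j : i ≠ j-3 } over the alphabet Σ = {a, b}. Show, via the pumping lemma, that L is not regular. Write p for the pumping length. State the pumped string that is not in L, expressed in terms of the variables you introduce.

a^{p+p!} b^{p+p!+3}

Assume L is regular; let p be its pumping constant.
Choose w = a^p b^{p+p!+3}. Since p ≠ (p+p!+3)-3 = p+p!, w ∈ L; and |w| ≥ p.
Write w = xyz as guaranteed by the lemma, with |xy| ≤ p and y is nonempty.
Because |xy| ≤ p and w begins with p copies of a, we have y = a^k with 1 ≤ k ≤ p.
Since 1 ≤ k ≤ p, k divides p!; set t = 1 + p!/k. Then xy^t z has p + (p!/k)·k = p + p! copies of a. Now the a-count is p+p! and (b-count)-3 = (p+p!+3)-3 = p+p!, so i ≠ j-3 fails. So xy^t z = a^{p+p!} b^{p+p!+3} ∉ L.
Contradiction. Therefore L is not regular.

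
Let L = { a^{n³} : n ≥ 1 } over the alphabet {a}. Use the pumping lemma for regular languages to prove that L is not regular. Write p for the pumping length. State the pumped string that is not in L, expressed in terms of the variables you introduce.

Toward a contradiction, assume L is regular with pumping length p.
Take w = a^{p³} ∈ L with |w| = p³ ≥ p.
The pumping lemma gives a decomposition w = xyz where |xy| ≤ p and |y| > 0.
Then y = a^k for some k with 1 ≤ k ≤ p.
Pump with i = 2: xy^2z = a^{p³+k}. Since 1 ≤ k ≤ p, p³ < p³+k ≤ p³+p < p³+3p²+3p+1 = (p+1)³, so p³+k is not a perfect cube. So xy^2z ∉ L.
Contradiction. Therefore L is not regular.

a^{p³+k}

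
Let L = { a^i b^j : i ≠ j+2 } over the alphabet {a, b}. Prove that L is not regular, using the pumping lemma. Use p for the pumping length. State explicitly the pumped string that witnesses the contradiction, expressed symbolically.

a^{p+p!} b^{p+p!-2}

Suppose for contradiction that L is regular, and let p be the pumping length.
Choose w = a^p b^{p+p!-2}. Since p ≠ (p+p!-2)+2 = p+p!, w ∈ L; and |w| ≥ p.
The pumping lemma gives a decomposition w = xyz where |xy| ≤ p and |y| > 0.
Since the first p symbols of w are all a's and |xy| ≤ p, y lies entirely in the leading a-block: y = a^k for some k with 1 ≤ k ≤ p.
Since 1 ≤ k ≤ p, k divides p!; set t = 1 + p!/k. Then xy^t z has p + (p!/k)·k = p + p! copies of a. Now the a-count is p+p! and (b-count)+2 = (p+p!-2)+2 = p+p!, so i ≠ j+2 fails. So xy^t z = a^{p+p!} b^{p+p!-2} ∉ L.
Contradiction. Therefore L is not regular.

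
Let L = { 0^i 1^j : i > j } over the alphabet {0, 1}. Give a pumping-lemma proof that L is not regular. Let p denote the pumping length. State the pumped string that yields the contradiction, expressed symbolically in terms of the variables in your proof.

0^{p+1-k} 1^p

Assume L is regular; let p be its pumping constant.
Choose w = 0^{p+1} 1^p ∈ L, with |w| = 2p+1 ≥ p.
Write w = xyz as guaranteed by the lemma, with |xy| ≤ p and |y| ≥ 1.
The first p characters of w are 0's, so xy (and hence y) consists only of 0's. Write y = 0^k, 1 ≤ k ≤ p.
Consider xy^0z = xz = 0^{p+1-k} 1^p. Since k ≥ 1, the 0-count p+1-k is at most p, so i > j fails; thus xz ∉ L.
This contradicts the pumping lemma, so L is not regular.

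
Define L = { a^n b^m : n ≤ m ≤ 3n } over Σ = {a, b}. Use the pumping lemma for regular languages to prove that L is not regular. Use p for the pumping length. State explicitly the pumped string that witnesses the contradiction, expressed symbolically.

a^{p+k} b^p

Toward a contradiction, assume L is regular with pumping length p.
Take w = a^p b^p ∈ L (since p ≤ p ≤ 3p), with |w| = 2p ≥ p.
Write w = xyz as guaranteed by the lemma, with |xy| ≤ p and y is nonempty.
Because |xy| ≤ p and w begins with p copies of a, we have y = a^k with 1 ≤ k ≤ p.
Pump with i = 2: xy^2z = a^{p+k} b^p. Now n = p+k > p = m, so the condition n ≤ m fails. Thus xy^2z ∉ L.
Contradiction. Therefore L is not regular.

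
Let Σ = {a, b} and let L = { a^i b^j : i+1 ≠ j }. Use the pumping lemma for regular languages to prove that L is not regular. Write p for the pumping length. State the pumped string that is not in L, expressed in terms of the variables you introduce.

Suppose for contradiction that L is regular, and let p be the pumping length.
Choose w = a^p b^{p+p!+1}. Since p ≠ (p+p!+1)-1 = p+p!, w ∈ L; and |w| ≥ p.
By the pumping lemma, w = xyz with |xy| ≤ p and y is nonempty.
Since the first p symbols of w are all a's and |xy| ≤ p, y lies entirely in the leading a-block: y = a^k for some k with 1 ≤ k ≤ p.
Since 1 ≤ k ≤ p, k divides p!; set t = 1 + p!/k. Then xy^t z has p + (p!/k)·k = p + p! copies of a. Now the a-count is p+p! and (b-count)-1 = (p+p!+1)-1 = p+p!, so i+1 ≠ j fails. So xy^t z = a^{p+p!} b^{p+p!+1} ∉ L.
This contradicts the pumping lemma, so L is not regular.

a^{p+p!} b^{p+p!+1}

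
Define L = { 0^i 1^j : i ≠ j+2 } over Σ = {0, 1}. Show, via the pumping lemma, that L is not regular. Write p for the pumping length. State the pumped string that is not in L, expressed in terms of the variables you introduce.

0^{p+p!} 1^{p+p!-2}

Assume L is regular; let p be its pumping constant.
Choose w = 0^p 1^{p+p!-2}. Since p ≠ (p+p!-2)+2 = p+p!, w ∈ L; and |w| ≥ p.
Write w = xyz as guaranteed by the lemma, with |xy| ≤ p and |y| > 0.
Since the first p symbols of w are all 0's and |xy| ≤ p, y lies entirely in the leading 0-block: y = 0^k for some k with 1 ≤ k ≤ p.
Since 1 ≤ k ≤ p, k divides p!; set t = 1 + p!/k. Then xy^t z has p + (p!/k)·k = p + p! copies of 0. Now the 0-count is p+p! and (1-count)+2 = (p+p!-2)+2 = p+p!, so i ≠ j+2 fails. So xy^t z = 0^{p+p!} 1^{p+p!-2} ∉ L.
Contradiction. Therefore L is not regular.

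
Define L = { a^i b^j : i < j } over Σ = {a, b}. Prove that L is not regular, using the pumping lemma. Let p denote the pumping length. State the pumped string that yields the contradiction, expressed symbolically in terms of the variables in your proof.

Assume L is regular. Let p be the pumping length given by the pumping lemma.
Choose w = a^p b^{p+1} ∈ L, with |w| = 2p+1 ≥ p.
The pumping lemma gives a decomposition w = xyz where |xy| ≤ p and y is nonempty.
Since the first p symbols of w are all a's and |xy| ≤ p, y lies entirely in the leading a-block: y = a^k for some k with 1 ≤ k ≤ p.
Consider xy^2z = a^{p+k} b^{p+1}. Since k ≥ 1, the a-count p+k is at least p+1, so i < j fails; thus xy^2z ∉ L.
This is a contradiction; hence L is not regular.

a^{p+k} b^{p+1}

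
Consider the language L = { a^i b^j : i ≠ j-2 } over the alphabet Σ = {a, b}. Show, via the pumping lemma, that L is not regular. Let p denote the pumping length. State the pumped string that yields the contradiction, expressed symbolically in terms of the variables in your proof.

a^{p+p!} b^{p+p!+2}

Assume L is regular. Let p be the pumping length given by the pumping lemma.
Choose w = a^p b^{p+p!+2}. Since p ≠ (p+p!+2)-2 = p+p!, w ∈ L; and |w| ≥ p.
Write w = xyz as guaranteed by the lemma, with |xy| ≤ p and |y| > 0.
Since the first p symbols of w are all a's and |xy| ≤ p, y lies entirely in the leading a-block: y = a^k for some k with 1 ≤ k ≤ p.
Since 1 ≤ k ≤ p, k divides p!; set t = 1 + p!/k. Then xy^t z has p + (p!/k)·k = p + p! copies of a. Now the a-count is p+p! and (b-count)-2 = (p+p!+2)-2 = p+p!, so i ≠ j-2 fails. So xy^t z = a^{p+p!} b^{p+p!+2} ∉ L.
Contradiction. Therefore L is not regular.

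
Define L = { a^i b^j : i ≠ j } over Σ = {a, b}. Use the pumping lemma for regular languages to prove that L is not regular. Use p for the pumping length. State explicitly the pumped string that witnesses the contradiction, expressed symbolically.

Assume L is regular; let p be its pumping constant.
Choose w = a^p b^{p+p!}. Since p ≠ p+p!, w ∈ L; and |w| ≥ p.
By the pumping lemma, w = xyz with |xy| ≤ p and |y| ≥ 1.
Since the first p symbols of w are all a's and |xy| ≤ p, y lies entirely in the leading a-block: y = a^k for some k with 1 ≤ k ≤ p.
Since 1 ≤ k ≤ p, k divides p!; set t = 1 + p!/k. Then xy^t z has p + (p!/k)·k = p + p! copies of a. Now the a-count equals the b-count, so i ≠ j fails. So xy^t z = a^{p+p!} b^{p+p!} ∉ L.
This contradicts the pumping lemma, so L is not regular.

a^{p+p!} b^{p+p!}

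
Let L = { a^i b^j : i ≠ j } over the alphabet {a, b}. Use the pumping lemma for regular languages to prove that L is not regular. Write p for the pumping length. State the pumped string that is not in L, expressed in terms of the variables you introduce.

a^{p+p!} b^{p+p!}

Suppose for contradiction that L is regular, and let p be the pumping length.
Choose w = a^p b^{p+p!}. Since p ≠ p+p!, w ∈ L; and |w| ≥ p.
Write w = xyz as guaranteed by the lemma, with |xy| ≤ p and |y| > 0.
Since the first p symbols of w are all a's and |xy| ≤ p, y lies entirely in the leading a-block: y = a^k for some k with 1 ≤ k ≤ p.
Since 1 ≤ k ≤ p, k divides p!; set t = 1 + p!/k. Then xy^t z has p + (p!/k)·k = p + p! copies of a. Now the a-count equals the b-count, so i ≠ j fails. So xy^t z = a^{p+p!} b^{p+p!} ∉ L.
This is a contradiction; hence L is not regular.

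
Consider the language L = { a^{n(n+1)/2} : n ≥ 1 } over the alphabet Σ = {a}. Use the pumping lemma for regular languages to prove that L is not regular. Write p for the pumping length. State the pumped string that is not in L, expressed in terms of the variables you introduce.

a^{p(p+1)/2+k}

Assume L is regular. Let p be the pumping length given by the pumping lemma.
Take w = a^{p(p+1)/2} ∈ L with |w| = p(p+1)/2 ≥ p.
By the pumping lemma, w = xyz with |xy| ≤ p and |y| ≥ 1.
Then y = a^k for some k with 1 ≤ k ≤ p.
Pump with i = 2: xy^2z = a^{p(p+1)/2+k}. Since 1 ≤ k ≤ p, p(p+1)/2 < p(p+1)/2+k ≤ p(p+1)/2+p < (p+1)(p+2)/2, so p(p+1)/2+k is strictly between consecutive triangular numbers. So xy^2z ∉ L.
This contradicts the pumping lemma, so L is not regular.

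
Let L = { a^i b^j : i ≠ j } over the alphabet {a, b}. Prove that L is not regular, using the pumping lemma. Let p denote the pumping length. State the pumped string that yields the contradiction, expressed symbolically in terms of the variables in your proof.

a^{p+p!} b^{p+p!}

Assume L is regular. Let p be the pumping length given by the pumping lemma.
Choose w = a^p b^{p+p!}. Since p ≠ p+p!, w ∈ L; and |w| ≥ p.
Write w = xyz as guaranteed by the lemma, with |xy| ≤ p and |y| ≥ 1.
Since the first p symbols of w are all a's and |xy| ≤ p, y lies entirely in the leading a-block: y = a^k for some k with 1 ≤ k ≤ p.
Since 1 ≤ k ≤ p, k divides p!; set t = 1 + p!/k. Then xy^t z has p + (p!/k)·k = p + p! copies of a. Now the a-count equals the b-count, so i ≠ j fails. So xy^t z = a^{p+p!} b^{p+p!} ∉ L.
This contradicts the pumping lemma, so L is not regular.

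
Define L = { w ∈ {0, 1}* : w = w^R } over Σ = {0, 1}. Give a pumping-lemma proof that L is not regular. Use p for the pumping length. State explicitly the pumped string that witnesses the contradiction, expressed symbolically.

Assume L is regular; let p be its pumping constant.
Take w = 0^p 1 0^p, a palindrome of length 2p+1 ≥ p.
The pumping lemma gives a decomposition w = xyz where |xy| ≤ p and y is nonempty.
Because |xy| ≤ p and w begins with p copies of 0, we have y = 0^k with 1 ≤ k ≤ p.
Pump with i = 2: xy^2z = 0^{p+k} 1 0^p. Its reverse is 0^p 1 0^{p+k}, which differs from xy^2z since k ≥ 1. So xy^2z is not a palindrome and xy^2z ∉ L.
Contradiction. Therefore L is not regular.

0^{p+k} 1 0^p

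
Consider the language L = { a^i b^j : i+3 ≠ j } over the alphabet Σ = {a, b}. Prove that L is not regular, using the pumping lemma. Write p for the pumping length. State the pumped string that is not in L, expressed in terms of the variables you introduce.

Assume L is regular; let p be its pumping constant.
Choose w = a^p b^{p+p!+3}. Since p ≠ (p+p!+3)-3 = p+p!, w ∈ L; and |w| ≥ p.
Write w = xyz as guaranteed by the lemma, with |xy| ≤ p and y is nonempty.
Because |xy| ≤ p and w begins with p copies of a, we have y = a^k with 1 ≤ k ≤ p.
Since 1 ≤ k ≤ p, k divides p!; set t = 1 + p!/k. Then xy^t z has p + (p!/k)·k = p + p! copies of a. Now the a-count is p+p! and (b-count)-3 = (p+p!+3)-3 = p+p!, so i+3 ≠ j fails. So xy^t z = a^{p+p!} b^{p+p!+3} ∉ L.
This contradicts the pumping lemma, so L is not regular.

a^{p+p!} b^{p+p!+3}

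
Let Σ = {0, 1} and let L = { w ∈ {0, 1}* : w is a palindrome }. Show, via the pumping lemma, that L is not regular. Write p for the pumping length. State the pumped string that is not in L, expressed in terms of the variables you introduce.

Toward a contradiction, assume L is regular with pumping length p.
Take w = 0^p 1 0^p, a palindrome of length 2p+1 ≥ p.
Write w = xyz as guaranteed by the lemma, with |xy| ≤ p and |y| > 0.
The first p characters of w are 0's, so xy (and hence y) consists only of 0's. Write y = 0^k, 1 ≤ k ≤ p.
Pump with i = 2: xy^2z = 0^{p+k} 1 0^p. Its reverse is 0^p 1 0^{p+k}, which differs from xy^2z since k ≥ 1. So xy^2z is not a palindrome and xy^2z ∉ L.
This contradicts the pumping lemma, so L is not regular.

0^{p+k} 1 0^p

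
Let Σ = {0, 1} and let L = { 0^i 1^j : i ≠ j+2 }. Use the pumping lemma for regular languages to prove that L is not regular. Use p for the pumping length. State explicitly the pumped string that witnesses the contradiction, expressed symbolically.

Suppose for contradiction that L is regular, and let p be the pumping length.
Choose w = 0^p 1^{p+p!-2}. Since p ≠ (p+p!-2)+2 = p+p!, w ∈ L; and |w| ≥ p.
Write w = xyz as guaranteed by the lemma, with |xy| ≤ p and |y| ≥ 1.
Since the first p symbols of w are all 0's and |xy| ≤ p, y lies entirely in the leading 0-block: y = 0^k for some k with 1 ≤ k ≤ p.
Since 1 ≤ k ≤ p, k divides p!; set t = 1 + p!/k. Then xy^t z has p + (p!/k)·k = p + p! copies of 0. Now the 0-count is p+p! and (1-count)+2 = (p+p!-2)+2 = p+p!, so i ≠ j+2 fails. So xy^t z = 0^{p+p!} 1^{p+p!-2} ∉ L.
This is a contradiction; hence L is not regular.

0^{p+p!} 1^{p+p!-2}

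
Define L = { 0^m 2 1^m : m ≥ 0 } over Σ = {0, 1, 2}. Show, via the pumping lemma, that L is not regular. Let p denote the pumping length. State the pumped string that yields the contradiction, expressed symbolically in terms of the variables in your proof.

0^{p+k} 2 1^p

Assume L is regular; let p be its pumping constant.
Take w = 0^p 2 1^p ∈ L with |w| = 2p+1 ≥ p.
Write w = xyz as guaranteed by the lemma, with |xy| ≤ p and y is nonempty.
Since the first p symbols of w are all 0's and |xy| ≤ p, y lies entirely in the leading 0-block: y = 0^k for some k with 1 ≤ k ≤ p.
Pump with i = 2: xy^2z = 0^{p+k} 2 1^p, which would require p+k = p. But k ≥ 1, so xy^2z ∉ L.
This is a contradiction; hence L is not regular.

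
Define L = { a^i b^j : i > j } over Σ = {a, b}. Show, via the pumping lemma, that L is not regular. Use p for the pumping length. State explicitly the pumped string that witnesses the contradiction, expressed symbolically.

a^{p+1-k} b^p

Assume L is regular. Let p be the pumping length given by the pumping lemma.
Choose w = a^{p+1} b^p ∈ L, with |w| = 2p+1 ≥ p.
Write w = xyz as guaranteed by the lemma, with |xy| ≤ p and y is nonempty.
Since the first p symbols of w are all a's and |xy| ≤ p, y lies entirely in the leading a-block: y = a^k for some k with 1 ≤ k ≤ p.
Consider xy^0z = xz = a^{p+1-k} b^p. Since k ≥ 1, the a-count p+1-k is at most p, so i > j fails; thus xz ∉ L.
This is a contradiction; hence L is not regular.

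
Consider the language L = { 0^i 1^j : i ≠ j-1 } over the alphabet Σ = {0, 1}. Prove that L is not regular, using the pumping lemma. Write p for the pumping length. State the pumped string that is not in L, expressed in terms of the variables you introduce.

Assume L is regular. Let p be the pumping length given by the pumping lemma.
Choose w = 0^p 1^{p+p!+1}. Since p ≠ (p+p!+1)-1 = p+p!, w ∈ L; and |w| ≥ p.
The pumping lemma gives a decomposition w = xyz where |xy| ≤ p and |y| ≥ 1.
Because |xy| ≤ p and w begins with p copies of 0, we have y = 0^k with 1 ≤ k ≤ p.
Since 1 ≤ k ≤ p, k divides p!; set t = 1 + p!/k. Then xy^t z has p + (p!/k)·k = p + p! copies of 0. Now the 0-count is p+p! and (1-count)-1 = (p+p!+1)-1 = p+p!, so i ≠ j-1 fails. So xy^t z = 0^{p+p!} 1^{p+p!+1} ∉ L.
Contradiction. Therefore L is not regular.

0^{p+p!} 1^{p+p!+1}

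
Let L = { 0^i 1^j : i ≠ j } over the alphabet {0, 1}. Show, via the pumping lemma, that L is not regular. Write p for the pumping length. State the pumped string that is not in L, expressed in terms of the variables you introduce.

0^{p+p!} 1^{p+p!}

Suppose for contradiction that L is regular, and let p be the pumping length.
Choose w = 0^p 1^{p+p!}. Since p ≠ p+p!, w ∈ L; and |w| ≥ p.
The pumping lemma gives a decomposition w = xyz where |xy| ≤ p and |y| > 0.
Since the first p symbols of w are all 0's and |xy| ≤ p, y lies entirely in the leading 0-block: y = 0^k for some k with 1 ≤ k ≤ p.
Since 1 ≤ k ≤ p, k divides p!; set t = 1 + p!/k. Then xy^t z has p + (p!/k)·k = p + p! copies of 0. Now the 0-count equals the 1-count, so i ≠ j fails. So xy^t z = 0^{p+p!} 1^{p+p!} ∉ L.
This contradicts the pumping lemma, so L is not regular.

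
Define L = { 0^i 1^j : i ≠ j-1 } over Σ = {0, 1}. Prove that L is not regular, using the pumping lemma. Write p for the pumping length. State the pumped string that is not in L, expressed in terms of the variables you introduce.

0^{p+p!} 1^{p+p!+1}

Toward a contradiction, assume L is regular with pumping length p.
Choose w = 0^p 1^{p+p!+1}. Since p ≠ (p+p!+1)-1 = p+p!, w ∈ L; and |w| ≥ p.
Write w = xyz as guaranteed by the lemma, with |xy| ≤ p and y is nonempty.
Because |xy| ≤ p and w begins with p copies of 0, we have y = 0^k with 1 ≤ k ≤ p.
Since 1 ≤ k ≤ p, k divides p!; set t = 1 + p!/k. Then xy^t z has p + (p!/k)·k = p + p! copies of 0. Now the 0-count is p+p! and (1-count)-1 = (p+p!+1)-1 = p+p!, so i ≠ j-1 fails. So xy^t z = 0^{p+p!} 1^{p+p!+1} ∉ L.
Contradiction. Therefore L is not regular.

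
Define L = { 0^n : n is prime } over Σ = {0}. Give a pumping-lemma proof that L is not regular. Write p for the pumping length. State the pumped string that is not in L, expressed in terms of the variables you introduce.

Toward a contradiction, assume L is regular with pumping length p.
Let q be a prime with q ≥ p+2 (infinitely many primes exist), and take w = 0^q ∈ L with |w| = q ≥ p.
Write w = xyz as guaranteed by the lemma, with |xy| ≤ p and |y| > 0.
Then y = 0^k for some k with 1 ≤ k ≤ p.
Since 1 ≤ k ≤ p, |xz| = q-k. Pump with i = q+1: |xy^{q+1}z| = (q-k)+(q+1)k = q+qk = q(1+k), which is composite (both factors ≥ 2). So xy^{q+1}z = 0^{q(1+k)} ∉ L.
This contradicts the pumping lemma, so L is not regular.

0^{q(1+k)}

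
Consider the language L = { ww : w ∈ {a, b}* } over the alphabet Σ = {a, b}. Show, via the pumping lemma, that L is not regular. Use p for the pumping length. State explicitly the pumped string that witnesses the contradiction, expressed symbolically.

Assume L is regular. Let p be the pumping length given by the pumping lemma.
Take w = a^p b^p a^p b^p = uu where u = a^pb^p; then w ∈ L and |w| = 4p ≥ p.
By the pumping lemma, w = xyz with |xy| ≤ p and |y| ≥ 1.
The first p characters of w are a's, so xy (and hence y) consists only of a's. Write y = a^k, 1 ≤ k ≤ p.
Pump with i = 2: xy^2z = a^{p+k} b^p a^p b^p, of length 4p+k. Suppose this equals vv. The string starts with a and ends with b, so v does too; thus the boundary between the two copies of v is a b→a transition. There is exactly one such transition, at position 2p+k, so |v| = 2p+k and |vv| = 4p+2k ≠ 4p+k since k ≥ 1. So xy^2z ∉ L.
Contradiction. Therefore L is not regular.

a^{p+k} b^p a^p b^p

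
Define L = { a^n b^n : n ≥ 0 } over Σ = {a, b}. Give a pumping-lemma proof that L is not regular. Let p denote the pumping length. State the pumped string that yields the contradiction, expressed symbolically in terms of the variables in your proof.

Assume L is regular. Let p be the pumping length given by the pumping lemma.
Let w = a^p b^p ∈ L; note |w| = 2p ≥ p.
The pumping lemma gives a decomposition w = xyz where |xy| ≤ p and y is nonempty.
Since the first p symbols of w are all a's and |xy| ≤ p, y lies entirely in the leading a-block: y = a^k for some k with 1 ≤ k ≤ p.
Pump with i = 2: xy^2z = a^{p+k} b^p. For this to lie in L we would need p = p+k, which forces k = 0. But k ≥ 1, so xy^2z ∉ L.
This is a contradiction; hence L is not regular.

a^{p+k} b^p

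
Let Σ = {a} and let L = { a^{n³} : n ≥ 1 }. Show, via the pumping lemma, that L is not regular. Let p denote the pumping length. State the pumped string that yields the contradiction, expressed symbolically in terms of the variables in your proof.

a^{p³+k}

Suppose for contradiction that L is regular, and let p be the pumping length.
Take w = a^{p³} ∈ L with |w| = p³ ≥ p.
The pumping lemma gives a decomposition w = xyz where |xy| ≤ p and y is nonempty.
Then y = a^k for some k with 1 ≤ k ≤ p.
Pump with i = 2: xy^2z = a^{p³+k}. Since 1 ≤ k ≤ p, p³ < p³+k ≤ p³+p < p³+3p²+3p+1 = (p+1)³, so p³+k is not a perfect cube. So xy^2z ∉ L.
This contradicts the pumping lemma, so L is not regular.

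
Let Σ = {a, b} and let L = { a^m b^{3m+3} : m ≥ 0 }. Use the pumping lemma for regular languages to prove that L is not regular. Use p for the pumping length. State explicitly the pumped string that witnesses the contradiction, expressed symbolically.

Toward a contradiction, assume L is regular with pumping length p.
Choose w = a^p b^{3p+3}, which is in L with |w| = 4p+3 ≥ p.
The pumping lemma gives a decomposition w = xyz where |xy| ≤ p and |y| > 0.
Since the first p symbols of w are all a's and |xy| ≤ p, y lies entirely in the leading a-block: y = a^k for some k with 1 ≤ k ≤ p.
Pump with i = 2: xy^2z = a^{p+k} b^{3p+3}. For this to lie in L we would need 3p+3 = 3(p+k)+3, which forces k = 0. But k ≥ 1, so xy^2z ∉ L.
This is a contradiction; hence L is not regular.

a^{p+k} b^{3p+3}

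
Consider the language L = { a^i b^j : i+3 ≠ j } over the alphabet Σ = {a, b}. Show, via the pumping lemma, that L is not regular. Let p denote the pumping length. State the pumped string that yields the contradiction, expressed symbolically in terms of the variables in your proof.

Assume L is regular. Let p be the pumping length given by the pumping lemma.
Choose w = a^p b^{p+p!+3}. Since p ≠ (p+p!+3)-3 = p+p!, w ∈ L; and |w| ≥ p.
By the pumping lemma, w = xyz with |xy| ≤ p and |y| ≥ 1.
Because |xy| ≤ p and w begins with p copies of a, we have y = a^k with 1 ≤ k ≤ p.
Since 1 ≤ k ≤ p, k divides p!; set t = 1 + p!/k. Then xy^t z has p + (p!/k)·k = p + p! copies of a. Now the a-count is p+p! and (b-count)-3 = (p+p!+3)-3 = p+p!, so i+3 ≠ j fails. So xy^t z = a^{p+p!} b^{p+p!+3} ∉ L.
This is a contradiction; hence L is not regular.

a^{p+p!} b^{p+p!+3}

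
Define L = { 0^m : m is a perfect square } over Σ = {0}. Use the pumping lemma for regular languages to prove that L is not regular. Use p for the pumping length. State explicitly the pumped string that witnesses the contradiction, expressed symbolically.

Assume L is regular; let p be its pumping constant.
Take w = 0^{p²} ∈ L with |w| = p² ≥ p.
The pumping lemma gives a decomposition w = xyz where |xy| ≤ p and |y| > 0.
Then y = 0^k for some k with 1 ≤ k ≤ p.
Pump with i = 2: xy^2z = 0^{p²+k}. Since 1 ≤ k ≤ p, p² < p²+k ≤ p²+p < (p+1)², so p²+k lies strictly between consecutive squares and is not a perfect square. So xy^2z ∉ L.
This contradicts the pumping lemma, so L is not regular.

0^{p²+k}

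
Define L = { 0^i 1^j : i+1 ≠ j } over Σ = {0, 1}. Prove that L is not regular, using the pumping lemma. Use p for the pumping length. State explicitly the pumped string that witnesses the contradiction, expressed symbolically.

0^{p+p!} 1^{p+p!+1}

Assume L is regular. Let p be the pumping length given by the pumping lemma.
Choose w = 0^p 1^{p+p!+1}. Since p ≠ (p+p!+1)-1 = p+p!, w ∈ L; and |w| ≥ p.
The pumping lemma gives a decomposition w = xyz where |xy| ≤ p and |y| ≥ 1.
The first p characters of w are 0's, so xy (and hence y) consists only of 0's. Write y = 0^k, 1 ≤ k ≤ p.
Since 1 ≤ k ≤ p, k divides p!; set t = 1 + p!/k. Then xy^t z has p + (p!/k)·k = p + p! copies of 0. Now the 0-count is p+p! and (1-count)-1 = (p+p!+1)-1 = p+p!, so i+1 ≠ j fails. So xy^t z = 0^{p+p!} 1^{p+p!+1} ∉ L.
This is a contradiction; hence L is not regular.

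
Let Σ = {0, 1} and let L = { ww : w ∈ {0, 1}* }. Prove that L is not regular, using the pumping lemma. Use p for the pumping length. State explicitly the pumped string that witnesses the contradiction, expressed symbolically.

0^{p+k} 1^p 0^p 1^p

Assume L is regular. Let p be the pumping length given by the pumping lemma.
Take w = 0^p 1^p 0^p 1^p = uu where u = 0^p1^p; then w ∈ L and |w| = 4p ≥ p.
Write w = xyz as guaranteed by the lemma, with |xy| ≤ p and |y| ≥ 1.
Because |xy| ≤ p and w begins with p copies of 0, we have y = 0^k with 1 ≤ k ≤ p.
Pump with i = 2: xy^2z = 0^{p+k} 1^p 0^p 1^p, of length 4p+k. Suppose this equals vv. The string starts with 0 and ends with 1, so v does too; thus the boundary between the two copies of v is a 1→0 transition. There is exactly one such transition, at position 2p+k, so |v| = 2p+k and |vv| = 4p+2k ≠ 4p+k since k ≥ 1. So xy^2z ∉ L.
Contradiction. Therefore L is not regular.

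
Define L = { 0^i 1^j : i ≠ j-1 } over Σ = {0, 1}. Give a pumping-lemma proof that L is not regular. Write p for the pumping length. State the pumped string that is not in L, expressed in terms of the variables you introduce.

Toward a contradiction, assume L is regular with pumping length p.
Choose w = 0^p 1^{p+p!+1}. Since p ≠ (p+p!+1)-1 = p+p!, w ∈ L; and |w| ≥ p.
The pumping lemma gives a decomposition w = xyz where |xy| ≤ p and |y| > 0.
Since the first p symbols of w are all 0's and |xy| ≤ p, y lies entirely in the leading 0-block: y = 0^k for some k with 1 ≤ k ≤ p.
Since 1 ≤ k ≤ p, k divides p!; set t = 1 + p!/k. Then xy^t z has p + (p!/k)·k = p + p! copies of 0. Now the 0-count is p+p! and (1-count)-1 = (p+p!+1)-1 = p+p!, so i ≠ j-1 fails. So xy^t z = 0^{p+p!} 1^{p+p!+1} ∉ L.
This is a contradiction; hence L is not regular.

0^{p+p!} 1^{p+p!+1}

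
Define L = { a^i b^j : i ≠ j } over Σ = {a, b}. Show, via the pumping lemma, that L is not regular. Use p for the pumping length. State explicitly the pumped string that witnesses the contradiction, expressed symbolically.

Toward a contradiction, assume L is regular with pumping length p.
Choose w = a^p b^{p+p!}. Since p ≠ p+p!, w ∈ L; and |w| ≥ p.
By the pumping lemma, w = xyz with |xy| ≤ p and |y| > 0.
Because |xy| ≤ p and w begins with p copies of a, we have y = a^k with 1 ≤ k ≤ p.
Since 1 ≤ k ≤ p, k divides p!; set t = 1 + p!/k. Then xy^t z has p + (p!/k)·k = p + p! copies of a. Now the a-count equals the b-count, so i ≠ j fails. So xy^t z = a^{p+p!} b^{p+p!} ∉ L.
This is a contradiction; hence L is not regular.

a^{p+p!} b^{p+p!}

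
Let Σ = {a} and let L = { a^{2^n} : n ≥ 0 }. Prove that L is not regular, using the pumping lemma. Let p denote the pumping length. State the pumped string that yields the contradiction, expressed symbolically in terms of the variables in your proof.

a^{2^p+k}

Assume L is regular; let p be its pumping constant.
Take w = a^{2^p} ∈ L with |w| = 2^p ≥ p.
By the pumping lemma, w = xyz with |xy| ≤ p and y is nonempty.
Then y = a^k for some k with 1 ≤ k ≤ p.
Pump with i = 2: xy^2z = a^{2^p+k}. Since 1 ≤ k ≤ p < 2^p, we have 2^p < 2^p+k < 2^{p+1}, so 2^p+k is not a power of 2. So xy^2z ∉ L.
Contradiction. Therefore L is not regular.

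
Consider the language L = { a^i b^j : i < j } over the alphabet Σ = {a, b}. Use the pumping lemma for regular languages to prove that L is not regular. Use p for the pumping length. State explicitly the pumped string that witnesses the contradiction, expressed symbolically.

Toward a contradiction, assume L is regular with pumping length p.
Choose w = a^p b^{p+1} ∈ L, with |w| = 2p+1 ≥ p.
By the pumping lemma, w = xyz with |xy| ≤ p and |y| ≥ 1.
Since the first p symbols of w are all a's and |xy| ≤ p, y lies entirely in the leading a-block: y = a^k for some k with 1 ≤ k ≤ p.
Consider xy^2z = a^{p+k} b^{p+1}. Since k ≥ 1, the a-count p+k is at least p+1, so i < j fails; thus xy^2z ∉ L.
This contradicts the pumping lemma, so L is not regular.

a^{p+k} b^{p+1}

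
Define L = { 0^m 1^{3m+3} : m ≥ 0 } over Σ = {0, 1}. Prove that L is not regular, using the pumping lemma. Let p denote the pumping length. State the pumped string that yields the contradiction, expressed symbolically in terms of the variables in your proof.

0^{p+k} 1^{3p+3}

Assume L is regular; let p be its pumping constant.
Choose w = 0^p 1^{3p+3}, which is in L with |w| = 4p+3 ≥ p.
Write w = xyz as guaranteed by the lemma, with |xy| ≤ p and y is nonempty.
Because |xy| ≤ p and w begins with p copies of 0, we have y = 0^k with 1 ≤ k ≤ p.
Pump with i = 2: xy^2z = 0^{p+k} 1^{3p+3}. For this to lie in L we would need 3p+3 = 3(p+k)+3, which forces k = 0. But k ≥ 1, so xy^2z ∉ L.
This contradicts the pumping lemma, so L is not regular.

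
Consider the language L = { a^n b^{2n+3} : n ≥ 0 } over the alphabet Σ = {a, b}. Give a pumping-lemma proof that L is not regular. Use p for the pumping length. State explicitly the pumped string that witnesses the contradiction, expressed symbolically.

Toward a contradiction, assume L is regular with pumping length p.
Let w = a^p b^{2p+3} ∈ L; note |w| = 3p+3 ≥ p.
Write w = xyz as guaranteed by the lemma, with |xy| ≤ p and y is nonempty.
Because |xy| ≤ p and w begins with p copies of a, we have y = a^k with 1 ≤ k ≤ p.
Pump with i = 2: xy^2z = a^{p+k} b^{2p+3}. For this to lie in L we would need 2p+3 = 2(p+k)+3, which forces k = 0. But k ≥ 1, so xy^2z ∉ L.
Contradiction. Therefore L is not regular.

a^{p+k} b^{2p+3}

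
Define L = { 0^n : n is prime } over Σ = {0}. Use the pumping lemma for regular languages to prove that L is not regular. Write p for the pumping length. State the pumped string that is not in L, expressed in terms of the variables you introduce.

Assume L is regular. Let p be the pumping length given by the pumping lemma.
Let q be a prime with q ≥ p+2 (infinitely many primes exist), and take w = 0^q ∈ L with |w| = q ≥ p.
By the pumping lemma, w = xyz with |xy| ≤ p and |y| > 0.
Then y = 0^k for some k with 1 ≤ k ≤ p.
Since 1 ≤ k ≤ p, |xz| = q-k. Pump with i = q+1: |xy^{q+1}z| = (q-k)+(q+1)k = q+qk = q(1+k), which is composite (both factors ≥ 2). So xy^{q+1}z = 0^{q(1+k)} ∉ L.
This contradicts the pumping lemma, so L is not regular.

0^{q(1+k)}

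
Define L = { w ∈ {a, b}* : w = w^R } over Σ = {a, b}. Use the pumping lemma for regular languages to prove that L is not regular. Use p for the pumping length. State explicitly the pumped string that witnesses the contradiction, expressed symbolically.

a^{p+k} b a^p

Assume L is regular. Let p be the pumping length given by the pumping lemma.
Take w = a^p b a^p, a palindrome of length 2p+1 ≥ p.
Write w = xyz as guaranteed by the lemma, with |xy| ≤ p and y is nonempty.
Since the first p symbols of w are all a's and |xy| ≤ p, y lies entirely in the leading a-block: y = a^k for some k with 1 ≤ k ≤ p.
Pump with i = 2: xy^2z = a^{p+k} b a^p. Its reverse is a^p b a^{p+k}, which differs from xy^2z since k ≥ 1. So xy^2z is not a palindrome and xy^2z ∉ L.
Contradiction. Therefore L is not regular.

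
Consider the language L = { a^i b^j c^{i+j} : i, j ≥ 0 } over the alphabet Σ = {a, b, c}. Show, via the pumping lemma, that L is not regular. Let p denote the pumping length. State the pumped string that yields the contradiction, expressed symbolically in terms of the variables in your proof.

a^{p+k} b^p c^{2p}

Assume L is regular. Let p be the pumping length given by the pumping lemma.
Take w = a^p b^p c^{2p} ∈ L (with i=j=p, i+j=2p), |w| = 4p ≥ p.
Write w = xyz as guaranteed by the lemma, with |xy| ≤ p and |y| ≥ 1.
Since the first p symbols of w are all a's and |xy| ≤ p, y lies entirely in the leading a-block: y = a^k for some k with 1 ≤ k ≤ p.
Consider xy^2z = a^{p+k} b^p c^{2p}. Now the a- and b-counts sum to 2p+k, but the c-count is 2p ≠ 2p+k. So xy^2z ∉ L.
This contradicts the pumping lemma, so L is not regular.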